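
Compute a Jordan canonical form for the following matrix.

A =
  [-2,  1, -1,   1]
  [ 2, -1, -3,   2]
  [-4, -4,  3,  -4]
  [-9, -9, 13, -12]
J_3(-3) ⊕ J_1(-3)

The characteristic polynomial is
  det(x·I − A) = x^4 + 12*x^3 + 54*x^2 + 108*x + 81 = (x + 3)^4

Eigenvalues and multiplicities (the geometric multiplicity of λ is n − rank(A − λI), which equals the number of Jordan blocks for λ):
  λ = -3: algebraic multiplicity = 4, geometric multiplicity = 2

Determining the block sizes for each eigenvalue:
  λ = -3: with am = 4 and gm = 2, the partition is not yet determined (e.g. several partitions of 4 into 2 parts exist). Let N = A − (-3)·I. Computing rank(N^1) = 2, rank(N^2) = 1, rank(N^3) = 0; the number of blocks of size ≥ j is rank(N^{j−1}) − rank(N^j), giving [2, 1, 1]. So we have 1 block(s) of size 3, 1 block(s) of size 1 → block sizes [3, 1]

Assembling the blocks gives a Jordan form
J =
  [-3,  1,  0,  0]
  [ 0, -3,  1,  0]
  [ 0,  0, -3,  0]
  [ 0,  0,  0, -3]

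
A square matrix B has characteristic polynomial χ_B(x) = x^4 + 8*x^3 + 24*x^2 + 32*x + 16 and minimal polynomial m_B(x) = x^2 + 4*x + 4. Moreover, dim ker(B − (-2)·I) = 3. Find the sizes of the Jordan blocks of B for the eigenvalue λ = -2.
Block sizes for λ = -2: [2, 1, 1]

Step 1 — from the characteristic polynomial, algebraic multiplicity of λ = -2 is 4. From dim ker(B − (-2)·I) = 3, there are exactly 3 Jordan blocks for λ = -2.
Step 2 — from the minimal polynomial, the factor (x + 2)^2 tells us the largest block for λ = -2 has size 2.
Step 3 — with total size 4, 3 blocks, and largest block 2, the block sizes (in nonincreasing order) are [2, 1, 1].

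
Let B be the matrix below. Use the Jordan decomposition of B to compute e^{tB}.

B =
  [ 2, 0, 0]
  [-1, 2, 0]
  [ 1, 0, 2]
e^{tB} =
  [exp(2*t), 0, 0]
  [-t*exp(2*t), exp(2*t), 0]
  [t*exp(2*t), 0, exp(2*t)]

Strategy: write B = P · J · P⁻¹ where J is a Jordan canonical form, so e^{tB} = P · e^{tJ} · P⁻¹, and e^{tJ} can be computed block-by-block.

B has Jordan form
J =
  [2, 1, 0]
  [0, 2, 0]
  [0, 0, 2]
(up to reordering of blocks).

Per-block formulas:
  For a 1×1 block at λ = 2: exp(t · [2]) = [e^(2t)].
  For a 2×2 Jordan block J_2(2): exp(t · J_2(2)) = e^(2t)·(I + t·N), where N is the 2×2 nilpotent shift.

After assembling e^{tJ} and conjugating by P, we get:

e^{tB} =
  [exp(2*t), 0, 0]
  [-t*exp(2*t), exp(2*t), 0]
  [t*exp(2*t), 0, exp(2*t)]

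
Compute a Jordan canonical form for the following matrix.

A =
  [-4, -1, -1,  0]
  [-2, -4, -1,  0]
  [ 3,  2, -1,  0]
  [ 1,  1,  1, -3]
J_3(-3) ⊕ J_1(-3)

The characteristic polynomial is
  det(x·I − A) = x^4 + 12*x^3 + 54*x^2 + 108*x + 81 = (x + 3)^4

Eigenvalues and multiplicities (the geometric multiplicity of λ is n − rank(A − λI), which equals the number of Jordan blocks for λ):
  λ = -3: algebraic multiplicity = 4, geometric multiplicity = 2

Determining the block sizes for each eigenvalue:
  λ = -3: with am = 4 and gm = 2, the partition is not yet determined (e.g. several partitions of 4 into 2 parts exist). Let N = A − (-3)·I. Computing rank(N^1) = 2, rank(N^2) = 1, rank(N^3) = 0; the number of blocks of size ≥ j is rank(N^{j−1}) − rank(N^j), giving [2, 1, 1]. So we have 1 block(s) of size 3, 1 block(s) of size 1 → block sizes [3, 1]

Assembling the blocks gives a Jordan form
J =
  [-3,  1,  0,  0]
  [ 0, -3,  1,  0]
  [ 0,  0, -3,  0]
  [ 0,  0,  0, -3]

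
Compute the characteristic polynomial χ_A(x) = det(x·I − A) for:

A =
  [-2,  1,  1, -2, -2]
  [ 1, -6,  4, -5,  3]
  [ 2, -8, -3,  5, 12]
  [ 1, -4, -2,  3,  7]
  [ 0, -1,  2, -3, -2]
x^5 + 10*x^4 + 40*x^3 + 80*x^2 + 80*x + 32

Expanding det(x·I − A) (e.g. by cofactor expansion or by noting that A is similar to its Jordan form J, which has the same characteristic polynomial as A) gives
  χ_A(x) = x^5 + 10*x^4 + 40*x^3 + 80*x^2 + 80*x + 32
which factors as (x + 2)^5. The eigenvalues (with algebraic multiplicities) are λ = -2 with multiplicity 5.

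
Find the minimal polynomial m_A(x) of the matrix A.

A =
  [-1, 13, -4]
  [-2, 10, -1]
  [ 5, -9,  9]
x^3 - 18*x^2 + 108*x - 216

The characteristic polynomial is χ_A(x) = (x - 6)^3, so the eigenvalues are known. The minimal polynomial is
  m_A(x) = Π_λ (x − λ)^{k_λ}
where k_λ is the size of the *largest* Jordan block for λ (equivalently, the smallest k with (A − λI)^k v = 0 for every generalised eigenvector v of λ).

  λ = 6: largest Jordan block has size 3, contributing (x − 6)^3

So m_A(x) = (x - 6)^3 = x^3 - 18*x^2 + 108*x - 216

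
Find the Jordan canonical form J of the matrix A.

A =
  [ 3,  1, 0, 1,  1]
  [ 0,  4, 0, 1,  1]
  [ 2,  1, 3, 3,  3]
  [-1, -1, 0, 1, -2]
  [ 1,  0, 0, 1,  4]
J_2(3) ⊕ J_2(3) ⊕ J_1(3)

The characteristic polynomial is
  det(x·I − A) = x^5 - 15*x^4 + 90*x^3 - 270*x^2 + 405*x - 243 = (x - 3)^5

Eigenvalues and multiplicities (the geometric multiplicity of λ is n − rank(A − λI), which equals the number of Jordan blocks for λ):
  λ = 3: algebraic multiplicity = 5, geometric multiplicity = 3

Determining the block sizes for each eigenvalue:
  λ = 3: with am = 5 and gm = 3, the partition is not yet determined (e.g. several partitions of 5 into 3 parts exist). Let N = A − (3)·I. Computing rank(N^1) = 2, rank(N^2) = 0; the number of blocks of size ≥ j is rank(N^{j−1}) − rank(N^j), giving [3, 2]. So we have 2 block(s) of size 2, 1 block(s) of size 1 → block sizes [2, 2, 1]

Assembling the blocks gives a Jordan form
J =
  [3, 1, 0, 0, 0]
  [0, 3, 0, 0, 0]
  [0, 0, 3, 1, 0]
  [0, 0, 0, 3, 0]
  [0, 0, 0, 0, 3]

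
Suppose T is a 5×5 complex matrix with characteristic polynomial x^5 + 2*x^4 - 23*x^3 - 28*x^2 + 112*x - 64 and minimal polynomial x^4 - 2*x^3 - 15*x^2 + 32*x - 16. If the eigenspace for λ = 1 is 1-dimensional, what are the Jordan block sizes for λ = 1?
Block sizes for λ = 1: [2]

Step 1 — from the characteristic polynomial, algebraic multiplicity of λ = 1 is 2. From dim ker(T − (1)·I) = 1, there are exactly 1 Jordan blocks for λ = 1.
Step 2 — from the minimal polynomial, the factor (x − 1)^2 tells us the largest block for λ = 1 has size 2.
Step 3 — with total size 2, 1 blocks, and largest block 2, the block sizes (in nonincreasing order) are [2].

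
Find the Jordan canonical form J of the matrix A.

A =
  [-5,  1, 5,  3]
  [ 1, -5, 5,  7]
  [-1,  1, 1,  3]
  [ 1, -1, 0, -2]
J_2(-4) ⊕ J_1(-4) ⊕ J_1(1)

The characteristic polynomial is
  det(x·I − A) = x^4 + 11*x^3 + 36*x^2 + 16*x - 64 = (x - 1)*(x + 4)^3

Eigenvalues and multiplicities (the geometric multiplicity of λ is n − rank(A − λI), which equals the number of Jordan blocks for λ):
  λ = -4: algebraic multiplicity = 3, geometric multiplicity = 2
  λ = 1: algebraic multiplicity = 1, geometric multiplicity = 1

Determining the block sizes for each eigenvalue:
  λ = -4: 2 blocks summing to 3 forces exactly one block of size 2 and the rest size 1 → block sizes [2, 1]
  λ = 1: one block (gm = 1), so the single block has size am = 1 → block sizes [1]

Assembling the blocks gives a Jordan form
J =
  [-4,  1,  0, 0]
  [ 0, -4,  0, 0]
  [ 0,  0, -4, 0]
  [ 0,  0,  0, 1]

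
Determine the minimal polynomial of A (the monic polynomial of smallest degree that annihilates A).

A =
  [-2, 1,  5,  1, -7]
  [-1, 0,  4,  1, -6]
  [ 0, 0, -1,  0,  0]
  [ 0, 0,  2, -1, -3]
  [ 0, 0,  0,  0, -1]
x^3 + 3*x^2 + 3*x + 1

The characteristic polynomial is χ_A(x) = (x + 1)^5, so the eigenvalues are known. The minimal polynomial is
  m_A(x) = Π_λ (x − λ)^{k_λ}
where k_λ is the size of the *largest* Jordan block for λ (equivalently, the smallest k with (A − λI)^k v = 0 for every generalised eigenvector v of λ).

  λ = -1: largest Jordan block has size 3, contributing (x + 1)^3

So m_A(x) = (x + 1)^3 = x^3 + 3*x^2 + 3*x + 1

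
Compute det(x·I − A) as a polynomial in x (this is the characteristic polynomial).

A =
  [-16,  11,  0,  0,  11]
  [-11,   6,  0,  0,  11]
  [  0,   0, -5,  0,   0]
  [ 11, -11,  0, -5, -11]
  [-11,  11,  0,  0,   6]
x^5 + 14*x^4 + 30*x^3 - 400*x^2 - 2375*x - 3750

Expanding det(x·I − A) (e.g. by cofactor expansion or by noting that A is similar to its Jordan form J, which has the same characteristic polynomial as A) gives
  χ_A(x) = x^5 + 14*x^4 + 30*x^3 - 400*x^2 - 2375*x - 3750
which factors as (x - 6)*(x + 5)^4. The eigenvalues (with algebraic multiplicities) are λ = -5 with multiplicity 4, λ = 6 with multiplicity 1.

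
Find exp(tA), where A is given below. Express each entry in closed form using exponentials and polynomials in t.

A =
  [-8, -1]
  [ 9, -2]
e^{tA} =
  [-3*t*exp(-5*t) + exp(-5*t), -t*exp(-5*t)]
  [9*t*exp(-5*t), 3*t*exp(-5*t) + exp(-5*t)]

Strategy: write A = P · J · P⁻¹ where J is a Jordan canonical form, so e^{tA} = P · e^{tJ} · P⁻¹, and e^{tJ} can be computed block-by-block.

A has Jordan form
J =
  [-5,  1]
  [ 0, -5]
(up to reordering of blocks).

Per-block formulas:
  For a 2×2 Jordan block J_2(-5): exp(t · J_2(-5)) = e^(-5t)·(I + t·N), where N is the 2×2 nilpotent shift.

After assembling e^{tJ} and conjugating by P, we get:

e^{tA} =
  [-3*t*exp(-5*t) + exp(-5*t), -t*exp(-5*t)]
  [9*t*exp(-5*t), 3*t*exp(-5*t) + exp(-5*t)]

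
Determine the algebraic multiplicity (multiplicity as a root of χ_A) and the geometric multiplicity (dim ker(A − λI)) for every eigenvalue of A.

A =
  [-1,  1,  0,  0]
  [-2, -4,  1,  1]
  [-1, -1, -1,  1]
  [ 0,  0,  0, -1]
λ = -2: alg = 3, geom = 1; λ = -1: alg = 1, geom = 1

Step 1 — factor the characteristic polynomial to read off the algebraic multiplicities:
  χ_A(x) = (x + 1)*(x + 2)^3

Step 2 — compute geometric multiplicities via the rank-nullity identity g(λ) = n − rank(A − λI):
  rank(A − (-2)·I) = 3, so dim ker(A − (-2)·I) = n − 3 = 1
  rank(A − (-1)·I) = 3, so dim ker(A − (-1)·I) = n − 3 = 1

Summary:
  λ = -2: algebraic multiplicity = 3, geometric multiplicity = 1
  λ = -1: algebraic multiplicity = 1, geometric multiplicity = 1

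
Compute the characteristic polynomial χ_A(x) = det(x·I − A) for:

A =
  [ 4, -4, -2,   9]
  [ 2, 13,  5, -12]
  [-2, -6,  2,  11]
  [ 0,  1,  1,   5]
x^4 - 24*x^3 + 216*x^2 - 864*x + 1296

Expanding det(x·I − A) (e.g. by cofactor expansion or by noting that A is similar to its Jordan form J, which has the same characteristic polynomial as A) gives
  χ_A(x) = x^4 - 24*x^3 + 216*x^2 - 864*x + 1296
which factors as (x - 6)^4. The eigenvalues (with algebraic multiplicities) are λ = 6 with multiplicity 4.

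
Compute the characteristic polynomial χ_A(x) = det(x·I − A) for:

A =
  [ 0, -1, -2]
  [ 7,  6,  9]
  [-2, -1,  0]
x^3 - 6*x^2 + 12*x - 8

Expanding det(x·I − A) (e.g. by cofactor expansion or by noting that A is similar to its Jordan form J, which has the same characteristic polynomial as A) gives
  χ_A(x) = x^3 - 6*x^2 + 12*x - 8
which factors as (x - 2)^3. The eigenvalues (with algebraic multiplicities) are λ = 2 with multiplicity 3.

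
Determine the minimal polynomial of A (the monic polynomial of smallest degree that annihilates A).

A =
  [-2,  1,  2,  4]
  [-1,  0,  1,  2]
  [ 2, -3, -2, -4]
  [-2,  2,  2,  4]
x^3

The characteristic polynomial is χ_A(x) = x^4, so the eigenvalues are known. The minimal polynomial is
  m_A(x) = Π_λ (x − λ)^{k_λ}
where k_λ is the size of the *largest* Jordan block for λ (equivalently, the smallest k with (A − λI)^k v = 0 for every generalised eigenvector v of λ).

  λ = 0: largest Jordan block has size 3, contributing (x − 0)^3

So m_A(x) = x^3 = x^3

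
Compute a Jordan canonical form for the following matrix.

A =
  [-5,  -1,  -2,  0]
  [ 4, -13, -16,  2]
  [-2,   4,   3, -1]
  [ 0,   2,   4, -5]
J_2(-5) ⊕ J_2(-5)

The characteristic polynomial is
  det(x·I − A) = x^4 + 20*x^3 + 150*x^2 + 500*x + 625 = (x + 5)^4

Eigenvalues and multiplicities (the geometric multiplicity of λ is n − rank(A − λI), which equals the number of Jordan blocks for λ):
  λ = -5: algebraic multiplicity = 4, geometric multiplicity = 2

Determining the block sizes for each eigenvalue:
  λ = -5: with am = 4 and gm = 2, the partition is not yet determined (e.g. several partitions of 4 into 2 parts exist). Let N = A − (-5)·I. Computing rank(N^1) = 2, rank(N^2) = 0; the number of blocks of size ≥ j is rank(N^{j−1}) − rank(N^j), giving [2, 2]. So we have 2 block(s) of size 2 → block sizes [2, 2]

Assembling the blocks gives a Jordan form
J =
  [-5,  1,  0,  0]
  [ 0, -5,  0,  0]
  [ 0,  0, -5,  1]
  [ 0,  0,  0, -5]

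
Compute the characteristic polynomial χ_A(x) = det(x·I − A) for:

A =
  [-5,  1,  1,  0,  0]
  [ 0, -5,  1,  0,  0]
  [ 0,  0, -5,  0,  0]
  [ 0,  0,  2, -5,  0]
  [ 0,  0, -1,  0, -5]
x^5 + 25*x^4 + 250*x^3 + 1250*x^2 + 3125*x + 3125

Expanding det(x·I − A) (e.g. by cofactor expansion or by noting that A is similar to its Jordan form J, which has the same characteristic polynomial as A) gives
  χ_A(x) = x^5 + 25*x^4 + 250*x^3 + 1250*x^2 + 3125*x + 3125
which factors as (x + 5)^5. The eigenvalues (with algebraic multiplicities) are λ = -5 with multiplicity 5.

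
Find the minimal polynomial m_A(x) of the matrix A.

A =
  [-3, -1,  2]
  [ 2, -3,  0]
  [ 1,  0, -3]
x^3 + 9*x^2 + 27*x + 27

The characteristic polynomial is χ_A(x) = (x + 3)^3, so the eigenvalues are known. The minimal polynomial is
  m_A(x) = Π_λ (x − λ)^{k_λ}
where k_λ is the size of the *largest* Jordan block for λ (equivalently, the smallest k with (A − λI)^k v = 0 for every generalised eigenvector v of λ).

  λ = -3: largest Jordan block has size 3, contributing (x + 3)^3

So m_A(x) = (x + 3)^3 = x^3 + 9*x^2 + 27*x + 27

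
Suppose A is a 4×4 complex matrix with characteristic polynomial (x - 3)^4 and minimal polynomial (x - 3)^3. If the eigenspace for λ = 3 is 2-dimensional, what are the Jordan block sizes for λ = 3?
Block sizes for λ = 3: [3, 1]

Step 1 — from the characteristic polynomial, algebraic multiplicity of λ = 3 is 4. From dim ker(A − (3)·I) = 2, there are exactly 2 Jordan blocks for λ = 3.
Step 2 — from the minimal polynomial, the factor (x − 3)^3 tells us the largest block for λ = 3 has size 3.
Step 3 — with total size 4, 2 blocks, and largest block 3, the block sizes (in nonincreasing order) are [3, 1].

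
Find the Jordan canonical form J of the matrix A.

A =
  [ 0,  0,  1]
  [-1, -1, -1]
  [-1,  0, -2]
J_2(-1) ⊕ J_1(-1)

The characteristic polynomial is
  det(x·I − A) = x^3 + 3*x^2 + 3*x + 1 = (x + 1)^3

Eigenvalues and multiplicities (the geometric multiplicity of λ is n − rank(A − λI), which equals the number of Jordan blocks for λ):
  λ = -1: algebraic multiplicity = 3, geometric multiplicity = 2

Determining the block sizes for each eigenvalue:
  λ = -1: 2 blocks summing to 3 forces exactly one block of size 2 and the rest size 1 → block sizes [2, 1]

Assembling the blocks gives a Jordan form
J =
  [-1,  1,  0]
  [ 0, -1,  0]
  [ 0,  0, -1]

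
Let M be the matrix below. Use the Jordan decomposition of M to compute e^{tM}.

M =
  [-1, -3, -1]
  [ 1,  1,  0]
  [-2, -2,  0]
e^{tM} =
  [1 - t, t^2 - 3*t, t^2/2 - t]
  [t, -t^2 + t + 1, -t^2/2]
  [-2*t, 2*t^2 - 2*t, t^2 + 1]

Strategy: write M = P · J · P⁻¹ where J is a Jordan canonical form, so e^{tM} = P · e^{tJ} · P⁻¹, and e^{tJ} can be computed block-by-block.

M has Jordan form
J =
  [0, 1, 0]
  [0, 0, 1]
  [0, 0, 0]
(up to reordering of blocks).

Per-block formulas:
  For a 3×3 Jordan block J_3(0): exp(t · J_3(0)) = e^(0t)·(I + t·N + (t^2/2)·N^2), where N is the 3×3 nilpotent shift.

After assembling e^{tJ} and conjugating by P, we get:

e^{tM} =
  [1 - t, t^2 - 3*t, t^2/2 - t]
  [t, -t^2 + t + 1, -t^2/2]
  [-2*t, 2*t^2 - 2*t, t^2 + 1]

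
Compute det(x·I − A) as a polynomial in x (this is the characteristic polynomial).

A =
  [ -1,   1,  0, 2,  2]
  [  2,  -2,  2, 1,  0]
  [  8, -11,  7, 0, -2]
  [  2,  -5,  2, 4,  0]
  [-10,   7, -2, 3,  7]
x^5 - 15*x^4 + 90*x^3 - 270*x^2 + 405*x - 243

Expanding det(x·I − A) (e.g. by cofactor expansion or by noting that A is similar to its Jordan form J, which has the same characteristic polynomial as A) gives
  χ_A(x) = x^5 - 15*x^4 + 90*x^3 - 270*x^2 + 405*x - 243
which factors as (x - 3)^5. The eigenvalues (with algebraic multiplicities) are λ = 3 with multiplicity 5.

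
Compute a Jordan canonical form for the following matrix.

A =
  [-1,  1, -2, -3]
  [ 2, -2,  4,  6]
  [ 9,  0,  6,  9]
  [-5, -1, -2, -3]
J_2(0) ⊕ J_2(0)

The characteristic polynomial is
  det(x·I − A) = x^4

Eigenvalues and multiplicities (the geometric multiplicity of λ is n − rank(A − λI), which equals the number of Jordan blocks for λ):
  λ = 0: algebraic multiplicity = 4, geometric multiplicity = 2

Determining the block sizes for each eigenvalue:
  λ = 0: with am = 4 and gm = 2, the partition is not yet determined (e.g. several partitions of 4 into 2 parts exist). Let N = A − (0)·I. Computing rank(N^1) = 2, rank(N^2) = 0; the number of blocks of size ≥ j is rank(N^{j−1}) − rank(N^j), giving [2, 2]. So we have 2 block(s) of size 2 → block sizes [2, 2]

Assembling the blocks gives a Jordan form
J =
  [0, 1, 0, 0]
  [0, 0, 0, 0]
  [0, 0, 0, 1]
  [0, 0, 0, 0]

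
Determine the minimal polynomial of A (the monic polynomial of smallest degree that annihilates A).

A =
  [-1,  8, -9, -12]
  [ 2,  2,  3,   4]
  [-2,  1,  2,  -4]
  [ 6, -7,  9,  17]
x^3 - 15*x^2 + 75*x - 125

The characteristic polynomial is χ_A(x) = (x - 5)^4, so the eigenvalues are known. The minimal polynomial is
  m_A(x) = Π_λ (x − λ)^{k_λ}
where k_λ is the size of the *largest* Jordan block for λ (equivalently, the smallest k with (A − λI)^k v = 0 for every generalised eigenvector v of λ).

  λ = 5: largest Jordan block has size 3, contributing (x − 5)^3

So m_A(x) = (x - 5)^3 = x^3 - 15*x^2 + 75*x - 125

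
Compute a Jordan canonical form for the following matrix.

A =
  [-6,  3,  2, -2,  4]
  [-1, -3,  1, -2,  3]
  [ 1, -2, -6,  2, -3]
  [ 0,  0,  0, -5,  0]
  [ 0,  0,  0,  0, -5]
J_3(-5) ⊕ J_1(-5) ⊕ J_1(-5)

The characteristic polynomial is
  det(x·I − A) = x^5 + 25*x^4 + 250*x^3 + 1250*x^2 + 3125*x + 3125 = (x + 5)^5

Eigenvalues and multiplicities (the geometric multiplicity of λ is n − rank(A − λI), which equals the number of Jordan blocks for λ):
  λ = -5: algebraic multiplicity = 5, geometric multiplicity = 3

Determining the block sizes for each eigenvalue:
  λ = -5: with am = 5 and gm = 3, the partition is not yet determined (e.g. several partitions of 5 into 3 parts exist). Let N = A − (-5)·I. Computing rank(N^1) = 2, rank(N^2) = 1, rank(N^3) = 0; the number of blocks of size ≥ j is rank(N^{j−1}) − rank(N^j), giving [3, 1, 1]. So we have 1 block(s) of size 3, 2 block(s) of size 1 → block sizes [3, 1, 1]

Assembling the blocks gives a Jordan form
J =
  [-5,  1,  0,  0,  0]
  [ 0, -5,  1,  0,  0]
  [ 0,  0, -5,  0,  0]
  [ 0,  0,  0, -5,  0]
  [ 0,  0,  0,  0, -5]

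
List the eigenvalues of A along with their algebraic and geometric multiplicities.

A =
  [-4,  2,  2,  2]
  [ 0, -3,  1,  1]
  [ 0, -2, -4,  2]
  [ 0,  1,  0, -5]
λ = -4: alg = 4, geom = 2

Step 1 — factor the characteristic polynomial to read off the algebraic multiplicities:
  χ_A(x) = (x + 4)^4

Step 2 — compute geometric multiplicities via the rank-nullity identity g(λ) = n − rank(A − λI):
  rank(A − (-4)·I) = 2, so dim ker(A − (-4)·I) = n − 2 = 2

Summary:
  λ = -4: algebraic multiplicity = 4, geometric multiplicity = 2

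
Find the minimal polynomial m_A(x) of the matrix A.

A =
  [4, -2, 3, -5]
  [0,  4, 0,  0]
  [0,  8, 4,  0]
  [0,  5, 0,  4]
x^3 - 12*x^2 + 48*x - 64

The characteristic polynomial is χ_A(x) = (x - 4)^4, so the eigenvalues are known. The minimal polynomial is
  m_A(x) = Π_λ (x − λ)^{k_λ}
where k_λ is the size of the *largest* Jordan block for λ (equivalently, the smallest k with (A − λI)^k v = 0 for every generalised eigenvector v of λ).

  λ = 4: largest Jordan block has size 3, contributing (x − 4)^3

So m_A(x) = (x - 4)^3 = x^3 - 12*x^2 + 48*x - 64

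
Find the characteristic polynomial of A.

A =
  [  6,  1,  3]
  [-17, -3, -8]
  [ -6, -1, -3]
x^3

Expanding det(x·I − A) (e.g. by cofactor expansion or by noting that A is similar to its Jordan form J, which has the same characteristic polynomial as A) gives
  χ_A(x) = x^3
which factors as x^3. The eigenvalues (with algebraic multiplicities) are λ = 0 with multiplicity 3.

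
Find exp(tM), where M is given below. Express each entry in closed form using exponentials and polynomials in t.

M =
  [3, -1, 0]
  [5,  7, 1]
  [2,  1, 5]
e^{tM} =
  [-t^2*exp(5*t)/2 - 2*t*exp(5*t) + exp(5*t), -t*exp(5*t), -t^2*exp(5*t)/2]
  [t^2*exp(5*t) + 5*t*exp(5*t), 2*t*exp(5*t) + exp(5*t), t^2*exp(5*t) + t*exp(5*t)]
  [t^2*exp(5*t)/2 + 2*t*exp(5*t), t*exp(5*t), t^2*exp(5*t)/2 + exp(5*t)]

Strategy: write M = P · J · P⁻¹ where J is a Jordan canonical form, so e^{tM} = P · e^{tJ} · P⁻¹, and e^{tJ} can be computed block-by-block.

M has Jordan form
J =
  [5, 1, 0]
  [0, 5, 1]
  [0, 0, 5]
(up to reordering of blocks).

Per-block formulas:
  For a 3×3 Jordan block J_3(5): exp(t · J_3(5)) = e^(5t)·(I + t·N + (t^2/2)·N^2), where N is the 3×3 nilpotent shift.

After assembling e^{tJ} and conjugating by P, we get:

e^{tM} =
  [-t^2*exp(5*t)/2 - 2*t*exp(5*t) + exp(5*t), -t*exp(5*t), -t^2*exp(5*t)/2]
  [t^2*exp(5*t) + 5*t*exp(5*t), 2*t*exp(5*t) + exp(5*t), t^2*exp(5*t) + t*exp(5*t)]
  [t^2*exp(5*t)/2 + 2*t*exp(5*t), t*exp(5*t), t^2*exp(5*t)/2 + exp(5*t)]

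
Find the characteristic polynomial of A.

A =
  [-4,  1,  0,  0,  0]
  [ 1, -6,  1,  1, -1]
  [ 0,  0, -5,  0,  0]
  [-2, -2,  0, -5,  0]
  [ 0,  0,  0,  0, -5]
x^5 + 25*x^4 + 250*x^3 + 1250*x^2 + 3125*x + 3125

Expanding det(x·I − A) (e.g. by cofactor expansion or by noting that A is similar to its Jordan form J, which has the same characteristic polynomial as A) gives
  χ_A(x) = x^5 + 25*x^4 + 250*x^3 + 1250*x^2 + 3125*x + 3125
which factors as (x + 5)^5. The eigenvalues (with algebraic multiplicities) are λ = -5 with multiplicity 5.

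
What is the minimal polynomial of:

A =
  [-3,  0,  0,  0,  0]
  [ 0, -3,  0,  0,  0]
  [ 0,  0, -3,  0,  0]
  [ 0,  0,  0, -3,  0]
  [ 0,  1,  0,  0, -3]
x^2 + 6*x + 9

The characteristic polynomial is χ_A(x) = (x + 3)^5, so the eigenvalues are known. The minimal polynomial is
  m_A(x) = Π_λ (x − λ)^{k_λ}
where k_λ is the size of the *largest* Jordan block for λ (equivalently, the smallest k with (A − λI)^k v = 0 for every generalised eigenvector v of λ).

  λ = -3: largest Jordan block has size 2, contributing (x + 3)^2

So m_A(x) = (x + 3)^2 = x^2 + 6*x + 9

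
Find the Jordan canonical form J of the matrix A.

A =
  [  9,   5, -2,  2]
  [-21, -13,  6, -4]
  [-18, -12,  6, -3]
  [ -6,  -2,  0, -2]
J_2(0) ⊕ J_2(0)

The characteristic polynomial is
  det(x·I − A) = x^4

Eigenvalues and multiplicities (the geometric multiplicity of λ is n − rank(A − λI), which equals the number of Jordan blocks for λ):
  λ = 0: algebraic multiplicity = 4, geometric multiplicity = 2

Determining the block sizes for each eigenvalue:
  λ = 0: with am = 4 and gm = 2, the partition is not yet determined (e.g. several partitions of 4 into 2 parts exist). Let N = A − (0)·I. Computing rank(N^1) = 2, rank(N^2) = 0; the number of blocks of size ≥ j is rank(N^{j−1}) − rank(N^j), giving [2, 2]. So we have 2 block(s) of size 2 → block sizes [2, 2]

Assembling the blocks gives a Jordan form
J =
  [0, 1, 0, 0]
  [0, 0, 0, 0]
  [0, 0, 0, 1]
  [0, 0, 0, 0]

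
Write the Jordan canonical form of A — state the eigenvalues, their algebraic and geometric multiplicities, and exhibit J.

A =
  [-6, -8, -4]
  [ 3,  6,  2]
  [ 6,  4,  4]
J_1(0) ⊕ J_2(2)

The characteristic polynomial is
  det(x·I − A) = x^3 - 4*x^2 + 4*x = x*(x - 2)^2

Eigenvalues and multiplicities (the geometric multiplicity of λ is n − rank(A − λI), which equals the number of Jordan blocks for λ):
  λ = 0: algebraic multiplicity = 1, geometric multiplicity = 1
  λ = 2: algebraic multiplicity = 2, geometric multiplicity = 1

Determining the block sizes for each eigenvalue:
  λ = 0: one block (gm = 1), so the single block has size am = 1 → block sizes [1]
  λ = 2: one block (gm = 1), so the single block has size am = 2 → block sizes [2]

Assembling the blocks gives a Jordan form
J =
  [0, 0, 0]
  [0, 2, 1]
  [0, 0, 2]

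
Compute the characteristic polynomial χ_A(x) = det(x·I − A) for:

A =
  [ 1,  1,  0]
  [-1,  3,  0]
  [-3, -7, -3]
x^3 - x^2 - 8*x + 12

Expanding det(x·I − A) (e.g. by cofactor expansion or by noting that A is similar to its Jordan form J, which has the same characteristic polynomial as A) gives
  χ_A(x) = x^3 - x^2 - 8*x + 12
which factors as (x - 2)^2*(x + 3). The eigenvalues (with algebraic multiplicities) are λ = -3 with multiplicity 1, λ = 2 with multiplicity 2.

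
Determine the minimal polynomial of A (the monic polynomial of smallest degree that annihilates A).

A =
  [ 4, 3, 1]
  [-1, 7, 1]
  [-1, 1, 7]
x^3 - 18*x^2 + 108*x - 216

The characteristic polynomial is χ_A(x) = (x - 6)^3, so the eigenvalues are known. The minimal polynomial is
  m_A(x) = Π_λ (x − λ)^{k_λ}
where k_λ is the size of the *largest* Jordan block for λ (equivalently, the smallest k with (A − λI)^k v = 0 for every generalised eigenvector v of λ).

  λ = 6: largest Jordan block has size 3, contributing (x − 6)^3

So m_A(x) = (x - 6)^3 = x^3 - 18*x^2 + 108*x - 216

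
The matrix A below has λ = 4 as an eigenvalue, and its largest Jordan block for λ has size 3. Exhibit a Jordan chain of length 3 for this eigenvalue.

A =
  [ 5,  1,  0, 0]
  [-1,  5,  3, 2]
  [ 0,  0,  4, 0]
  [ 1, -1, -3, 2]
A Jordan chain for λ = 4 of length 3:
v_1 = (2, -2, 0, 2)ᵀ
v_2 = (1, 1, 0, -1)ᵀ
v_3 = (0, 1, 0, 0)ᵀ

Let N = A − (4)·I. We want v_3 with N^3 v_3 = 0 but N^2 v_3 ≠ 0; then v_{j-1} := N · v_j for j = 3, …, 2.

Pick v_3 = (0, 1, 0, 0)ᵀ.
Then v_2 = N · v_3 = (1, 1, 0, -1)ᵀ.
Then v_1 = N · v_2 = (2, -2, 0, 2)ᵀ.

Sanity check: (A − (4)·I) v_1 = (0, 0, 0, 0)ᵀ = 0. ✓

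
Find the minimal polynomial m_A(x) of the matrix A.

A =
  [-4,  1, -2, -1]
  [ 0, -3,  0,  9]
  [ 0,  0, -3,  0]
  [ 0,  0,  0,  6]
x^3 + x^2 - 30*x - 72

The characteristic polynomial is χ_A(x) = (x - 6)*(x + 3)^2*(x + 4), so the eigenvalues are known. The minimal polynomial is
  m_A(x) = Π_λ (x − λ)^{k_λ}
where k_λ is the size of the *largest* Jordan block for λ (equivalently, the smallest k with (A − λI)^k v = 0 for every generalised eigenvector v of λ).

  λ = -4: largest Jordan block has size 1, contributing (x + 4)
  λ = -3: largest Jordan block has size 1, contributing (x + 3)
  λ = 6: largest Jordan block has size 1, contributing (x − 6)

So m_A(x) = (x - 6)*(x + 3)*(x + 4) = x^3 + x^2 - 30*x - 72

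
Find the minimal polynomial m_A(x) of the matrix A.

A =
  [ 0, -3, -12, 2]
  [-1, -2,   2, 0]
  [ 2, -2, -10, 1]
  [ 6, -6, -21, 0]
x^2 + 6*x + 9

The characteristic polynomial is χ_A(x) = (x + 3)^4, so the eigenvalues are known. The minimal polynomial is
  m_A(x) = Π_λ (x − λ)^{k_λ}
where k_λ is the size of the *largest* Jordan block for λ (equivalently, the smallest k with (A − λI)^k v = 0 for every generalised eigenvector v of λ).

  λ = -3: largest Jordan block has size 2, contributing (x + 3)^2

So m_A(x) = (x + 3)^2 = x^2 + 6*x + 9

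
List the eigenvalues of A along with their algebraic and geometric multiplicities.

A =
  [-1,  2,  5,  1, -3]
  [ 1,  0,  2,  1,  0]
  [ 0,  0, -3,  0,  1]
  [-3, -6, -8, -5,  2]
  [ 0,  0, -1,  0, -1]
λ = -2: alg = 5, geom = 3

Step 1 — factor the characteristic polynomial to read off the algebraic multiplicities:
  χ_A(x) = (x + 2)^5

Step 2 — compute geometric multiplicities via the rank-nullity identity g(λ) = n − rank(A − λI):
  rank(A − (-2)·I) = 2, so dim ker(A − (-2)·I) = n − 2 = 3

Summary:
  λ = -2: algebraic multiplicity = 5, geometric multiplicity = 3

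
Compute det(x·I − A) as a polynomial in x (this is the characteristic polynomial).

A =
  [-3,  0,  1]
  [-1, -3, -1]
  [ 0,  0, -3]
x^3 + 9*x^2 + 27*x + 27

Expanding det(x·I − A) (e.g. by cofactor expansion or by noting that A is similar to its Jordan form J, which has the same characteristic polynomial as A) gives
  χ_A(x) = x^3 + 9*x^2 + 27*x + 27
which factors as (x + 3)^3. The eigenvalues (with algebraic multiplicities) are λ = -3 with multiplicity 3.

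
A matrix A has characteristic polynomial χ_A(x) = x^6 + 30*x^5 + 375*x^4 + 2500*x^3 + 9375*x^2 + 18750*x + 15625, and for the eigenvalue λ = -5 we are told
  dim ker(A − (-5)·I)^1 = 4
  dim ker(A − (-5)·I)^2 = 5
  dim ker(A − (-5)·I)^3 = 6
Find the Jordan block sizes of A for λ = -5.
Block sizes for λ = -5: [3, 1, 1, 1]

From the dimensions of kernels of powers, the number of Jordan blocks of size at least j is d_j − d_{j−1} where d_j = dim ker(N^j) (with d_0 = 0). Computing the differences gives [4, 1, 1].
The number of blocks of size exactly k is (#blocks of size ≥ k) − (#blocks of size ≥ k + 1), so the partition is: 3 block(s) of size 1, 1 block(s) of size 3.
In nonincreasing order the block sizes are [3, 1, 1, 1].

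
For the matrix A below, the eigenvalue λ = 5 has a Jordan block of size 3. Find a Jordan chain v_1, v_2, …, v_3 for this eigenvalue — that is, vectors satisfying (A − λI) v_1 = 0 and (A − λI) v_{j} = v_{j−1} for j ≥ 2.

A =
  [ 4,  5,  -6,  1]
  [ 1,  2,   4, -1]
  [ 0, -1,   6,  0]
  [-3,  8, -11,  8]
A Jordan chain for λ = 5 of length 3:
v_1 = (3, -1, -1, 2)ᵀ
v_2 = (-1, 1, 0, -3)ᵀ
v_3 = (1, 0, 0, 0)ᵀ

Let N = A − (5)·I. We want v_3 with N^3 v_3 = 0 but N^2 v_3 ≠ 0; then v_{j-1} := N · v_j for j = 3, …, 2.

Pick v_3 = (1, 0, 0, 0)ᵀ.
Then v_2 = N · v_3 = (-1, 1, 0, -3)ᵀ.
Then v_1 = N · v_2 = (3, -1, -1, 2)ᵀ.

Sanity check: (A − (5)·I) v_1 = (0, 0, 0, 0)ᵀ = 0. ✓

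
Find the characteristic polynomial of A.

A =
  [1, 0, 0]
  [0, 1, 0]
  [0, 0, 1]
x^3 - 3*x^2 + 3*x - 1

Expanding det(x·I − A) (e.g. by cofactor expansion or by noting that A is similar to its Jordan form J, which has the same characteristic polynomial as A) gives
  χ_A(x) = x^3 - 3*x^2 + 3*x - 1
which factors as (x - 1)^3. The eigenvalues (with algebraic multiplicities) are λ = 1 with multiplicity 3.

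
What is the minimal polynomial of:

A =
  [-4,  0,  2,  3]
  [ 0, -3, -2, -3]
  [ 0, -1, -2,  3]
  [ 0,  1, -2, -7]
x^3 + 12*x^2 + 48*x + 64

The characteristic polynomial is χ_A(x) = (x + 4)^4, so the eigenvalues are known. The minimal polynomial is
  m_A(x) = Π_λ (x − λ)^{k_λ}
where k_λ is the size of the *largest* Jordan block for λ (equivalently, the smallest k with (A − λI)^k v = 0 for every generalised eigenvector v of λ).

  λ = -4: largest Jordan block has size 3, contributing (x + 4)^3

So m_A(x) = (x + 4)^3 = x^3 + 12*x^2 + 48*x + 64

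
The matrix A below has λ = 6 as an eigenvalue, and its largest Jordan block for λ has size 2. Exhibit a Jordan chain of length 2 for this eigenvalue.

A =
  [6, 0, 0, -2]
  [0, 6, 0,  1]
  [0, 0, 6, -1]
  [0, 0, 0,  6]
A Jordan chain for λ = 6 of length 2:
v_1 = (-2, 1, -1, 0)ᵀ
v_2 = (0, 0, 0, 1)ᵀ

Let N = A − (6)·I. We want v_2 with N^2 v_2 = 0 but N^1 v_2 ≠ 0; then v_{j-1} := N · v_j for j = 2, …, 2.

Pick v_2 = (0, 0, 0, 1)ᵀ.
Then v_1 = N · v_2 = (-2, 1, -1, 0)ᵀ.

Sanity check: (A − (6)·I) v_1 = (0, 0, 0, 0)ᵀ = 0. ✓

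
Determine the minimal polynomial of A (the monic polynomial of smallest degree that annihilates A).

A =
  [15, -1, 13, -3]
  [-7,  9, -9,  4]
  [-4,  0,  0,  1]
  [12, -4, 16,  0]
x^2 - 12*x + 36

The characteristic polynomial is χ_A(x) = (x - 6)^4, so the eigenvalues are known. The minimal polynomial is
  m_A(x) = Π_λ (x − λ)^{k_λ}
where k_λ is the size of the *largest* Jordan block for λ (equivalently, the smallest k with (A − λI)^k v = 0 for every generalised eigenvector v of λ).

  λ = 6: largest Jordan block has size 2, contributing (x − 6)^2

So m_A(x) = (x - 6)^2 = x^2 - 12*x + 36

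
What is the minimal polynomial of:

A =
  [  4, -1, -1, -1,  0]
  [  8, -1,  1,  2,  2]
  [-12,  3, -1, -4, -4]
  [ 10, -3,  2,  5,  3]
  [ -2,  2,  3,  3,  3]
x^3 - 6*x^2 + 12*x - 8

The characteristic polynomial is χ_A(x) = (x - 2)^5, so the eigenvalues are known. The minimal polynomial is
  m_A(x) = Π_λ (x − λ)^{k_λ}
where k_λ is the size of the *largest* Jordan block for λ (equivalently, the smallest k with (A − λI)^k v = 0 for every generalised eigenvector v of λ).

  λ = 2: largest Jordan block has size 3, contributing (x − 2)^3

So m_A(x) = (x - 2)^3 = x^3 - 6*x^2 + 12*x - 8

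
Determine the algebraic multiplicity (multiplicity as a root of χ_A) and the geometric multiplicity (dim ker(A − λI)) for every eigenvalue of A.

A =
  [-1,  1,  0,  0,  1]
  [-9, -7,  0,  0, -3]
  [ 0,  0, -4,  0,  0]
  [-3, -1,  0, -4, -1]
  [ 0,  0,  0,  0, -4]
λ = -4: alg = 5, geom = 4

Step 1 — factor the characteristic polynomial to read off the algebraic multiplicities:
  χ_A(x) = (x + 4)^5

Step 2 — compute geometric multiplicities via the rank-nullity identity g(λ) = n − rank(A − λI):
  rank(A − (-4)·I) = 1, so dim ker(A − (-4)·I) = n − 1 = 4

Summary:
  λ = -4: algebraic multiplicity = 5, geometric multiplicity = 4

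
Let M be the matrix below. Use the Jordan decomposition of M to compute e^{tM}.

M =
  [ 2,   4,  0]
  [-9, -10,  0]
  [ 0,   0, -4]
e^{tM} =
  [6*t*exp(-4*t) + exp(-4*t), 4*t*exp(-4*t), 0]
  [-9*t*exp(-4*t), -6*t*exp(-4*t) + exp(-4*t), 0]
  [0, 0, exp(-4*t)]

Strategy: write M = P · J · P⁻¹ where J is a Jordan canonical form, so e^{tM} = P · e^{tJ} · P⁻¹, and e^{tJ} can be computed block-by-block.

M has Jordan form
J =
  [-4,  1,  0]
  [ 0, -4,  0]
  [ 0,  0, -4]
(up to reordering of blocks).

Per-block formulas:
  For a 1×1 block at λ = -4: exp(t · [-4]) = [e^(-4t)].
  For a 2×2 Jordan block J_2(-4): exp(t · J_2(-4)) = e^(-4t)·(I + t·N), where N is the 2×2 nilpotent shift.

After assembling e^{tJ} and conjugating by P, we get:

e^{tM} =
  [6*t*exp(-4*t) + exp(-4*t), 4*t*exp(-4*t), 0]
  [-9*t*exp(-4*t), -6*t*exp(-4*t) + exp(-4*t), 0]
  [0, 0, exp(-4*t)]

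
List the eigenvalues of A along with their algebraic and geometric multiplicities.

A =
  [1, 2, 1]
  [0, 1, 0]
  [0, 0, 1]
λ = 1: alg = 3, geom = 2

Step 1 — factor the characteristic polynomial to read off the algebraic multiplicities:
  χ_A(x) = (x - 1)^3

Step 2 — compute geometric multiplicities via the rank-nullity identity g(λ) = n − rank(A − λI):
  rank(A − (1)·I) = 1, so dim ker(A − (1)·I) = n − 1 = 2

Summary:
  λ = 1: algebraic multiplicity = 3, geometric multiplicity = 2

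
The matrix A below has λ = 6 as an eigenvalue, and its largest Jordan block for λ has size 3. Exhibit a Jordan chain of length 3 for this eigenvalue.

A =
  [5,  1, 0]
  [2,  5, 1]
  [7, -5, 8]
A Jordan chain for λ = 6 of length 3:
v_1 = (3, 3, -3)ᵀ
v_2 = (-1, 2, 7)ᵀ
v_3 = (1, 0, 0)ᵀ

Let N = A − (6)·I. We want v_3 with N^3 v_3 = 0 but N^2 v_3 ≠ 0; then v_{j-1} := N · v_j for j = 3, …, 2.

Pick v_3 = (1, 0, 0)ᵀ.
Then v_2 = N · v_3 = (-1, 2, 7)ᵀ.
Then v_1 = N · v_2 = (3, 3, -3)ᵀ.

Sanity check: (A − (6)·I) v_1 = (0, 0, 0)ᵀ = 0. ✓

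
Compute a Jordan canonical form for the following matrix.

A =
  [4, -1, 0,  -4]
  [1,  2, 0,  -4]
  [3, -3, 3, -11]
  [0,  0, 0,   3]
J_2(3) ⊕ J_2(3)

The characteristic polynomial is
  det(x·I − A) = x^4 - 12*x^3 + 54*x^2 - 108*x + 81 = (x - 3)^4

Eigenvalues and multiplicities (the geometric multiplicity of λ is n − rank(A − λI), which equals the number of Jordan blocks for λ):
  λ = 3: algebraic multiplicity = 4, geometric multiplicity = 2

Determining the block sizes for each eigenvalue:
  λ = 3: with am = 4 and gm = 2, the partition is not yet determined (e.g. several partitions of 4 into 2 parts exist). Let N = A − (3)·I. Computing rank(N^1) = 2, rank(N^2) = 0; the number of blocks of size ≥ j is rank(N^{j−1}) − rank(N^j), giving [2, 2]. So we have 2 block(s) of size 2 → block sizes [2, 2]

Assembling the blocks gives a Jordan form
J =
  [3, 1, 0, 0]
  [0, 3, 0, 0]
  [0, 0, 3, 1]
  [0, 0, 0, 3]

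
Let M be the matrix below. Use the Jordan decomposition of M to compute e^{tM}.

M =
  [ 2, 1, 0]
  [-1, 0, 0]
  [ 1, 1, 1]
e^{tM} =
  [t*exp(t) + exp(t), t*exp(t), 0]
  [-t*exp(t), -t*exp(t) + exp(t), 0]
  [t*exp(t), t*exp(t), exp(t)]

Strategy: write M = P · J · P⁻¹ where J is a Jordan canonical form, so e^{tM} = P · e^{tJ} · P⁻¹, and e^{tJ} can be computed block-by-block.

M has Jordan form
J =
  [1, 1, 0]
  [0, 1, 0]
  [0, 0, 1]
(up to reordering of blocks).

Per-block formulas:
  For a 1×1 block at λ = 1: exp(t · [1]) = [e^(1t)].
  For a 2×2 Jordan block J_2(1): exp(t · J_2(1)) = e^(1t)·(I + t·N), where N is the 2×2 nilpotent shift.

After assembling e^{tJ} and conjugating by P, we get:

e^{tM} =
  [t*exp(t) + exp(t), t*exp(t), 0]
  [-t*exp(t), -t*exp(t) + exp(t), 0]
  [t*exp(t), t*exp(t), exp(t)]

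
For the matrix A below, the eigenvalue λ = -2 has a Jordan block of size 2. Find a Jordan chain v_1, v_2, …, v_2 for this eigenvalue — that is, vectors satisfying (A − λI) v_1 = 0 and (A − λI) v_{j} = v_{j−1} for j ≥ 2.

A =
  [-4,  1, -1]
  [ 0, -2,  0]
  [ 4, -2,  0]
A Jordan chain for λ = -2 of length 2:
v_1 = (-2, 0, 4)ᵀ
v_2 = (1, 0, 0)ᵀ

Let N = A − (-2)·I. We want v_2 with N^2 v_2 = 0 but N^1 v_2 ≠ 0; then v_{j-1} := N · v_j for j = 2, …, 2.

Pick v_2 = (1, 0, 0)ᵀ.
Then v_1 = N · v_2 = (-2, 0, 4)ᵀ.

Sanity check: (A − (-2)·I) v_1 = (0, 0, 0)ᵀ = 0. ✓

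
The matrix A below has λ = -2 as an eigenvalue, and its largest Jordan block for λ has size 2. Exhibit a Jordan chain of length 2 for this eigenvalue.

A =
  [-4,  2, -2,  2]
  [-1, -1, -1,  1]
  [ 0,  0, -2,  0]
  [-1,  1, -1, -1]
A Jordan chain for λ = -2 of length 2:
v_1 = (-2, -1, 0, -1)ᵀ
v_2 = (1, 0, 0, 0)ᵀ

Let N = A − (-2)·I. We want v_2 with N^2 v_2 = 0 but N^1 v_2 ≠ 0; then v_{j-1} := N · v_j for j = 2, …, 2.

Pick v_2 = (1, 0, 0, 0)ᵀ.
Then v_1 = N · v_2 = (-2, -1, 0, -1)ᵀ.

Sanity check: (A − (-2)·I) v_1 = (0, 0, 0, 0)ᵀ = 0. ✓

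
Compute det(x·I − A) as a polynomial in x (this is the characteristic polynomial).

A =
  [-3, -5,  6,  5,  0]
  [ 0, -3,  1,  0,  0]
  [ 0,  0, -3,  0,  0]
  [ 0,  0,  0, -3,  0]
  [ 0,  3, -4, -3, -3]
x^5 + 15*x^4 + 90*x^3 + 270*x^2 + 405*x + 243

Expanding det(x·I − A) (e.g. by cofactor expansion or by noting that A is similar to its Jordan form J, which has the same characteristic polynomial as A) gives
  χ_A(x) = x^5 + 15*x^4 + 90*x^3 + 270*x^2 + 405*x + 243
which factors as (x + 3)^5. The eigenvalues (with algebraic multiplicities) are λ = -3 with multiplicity 5.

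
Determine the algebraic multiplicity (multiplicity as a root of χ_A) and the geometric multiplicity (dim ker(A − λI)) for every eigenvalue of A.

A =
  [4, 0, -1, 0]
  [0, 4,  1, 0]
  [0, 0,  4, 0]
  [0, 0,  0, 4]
λ = 4: alg = 4, geom = 3

Step 1 — factor the characteristic polynomial to read off the algebraic multiplicities:
  χ_A(x) = (x - 4)^4

Step 2 — compute geometric multiplicities via the rank-nullity identity g(λ) = n − rank(A − λI):
  rank(A − (4)·I) = 1, so dim ker(A − (4)·I) = n − 1 = 3

Summary:
  λ = 4: algebraic multiplicity = 4, geometric multiplicity = 3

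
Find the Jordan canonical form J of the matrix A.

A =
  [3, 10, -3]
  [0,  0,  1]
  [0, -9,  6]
J_3(3)

The characteristic polynomial is
  det(x·I − A) = x^3 - 9*x^2 + 27*x - 27 = (x - 3)^3

Eigenvalues and multiplicities (the geometric multiplicity of λ is n − rank(A − λI), which equals the number of Jordan blocks for λ):
  λ = 3: algebraic multiplicity = 3, geometric multiplicity = 1

Determining the block sizes for each eigenvalue:
  λ = 3: one block (gm = 1), so the single block has size am = 3 → block sizes [3]

Assembling the blocks gives a Jordan form
J =
  [3, 1, 0]
  [0, 3, 1]
  [0, 0, 3]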